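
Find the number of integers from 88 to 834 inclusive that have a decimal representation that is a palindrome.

75

The integers in [88, 834] that have a decimal representation that is a palindrome: 88, 99, 101, 111, 121, 131, …, 818, 828.
75 qualify.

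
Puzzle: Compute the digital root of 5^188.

The digital root of n equals n mod 9 (or 9 when 9 | n), so we need 5^188 mod 9.
5^188 ≡ 7 (mod 9), so the digital root is 7.

7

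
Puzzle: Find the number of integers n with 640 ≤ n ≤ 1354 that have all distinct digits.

392

The integers in [640, 1354] that have all distinct digits: 640, 641, 642, 643, 645, 647, …, 1352, 1354.
392 qualify.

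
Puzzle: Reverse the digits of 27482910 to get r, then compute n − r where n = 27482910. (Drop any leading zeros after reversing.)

25554438

Reverse of 27482910 is 1928472.
27482910 − 1928472 = 25554438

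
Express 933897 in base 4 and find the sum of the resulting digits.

933897 in base 4 is 3210000021.
Digit sum: 3+2+1+0+0+0+0+0+2+1 = 9.

9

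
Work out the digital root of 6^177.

9

The digital root of n equals n mod 9 (or 9 when 9 | n), so we need 6^177 mod 9.
6^177 ≡ 0 (mod 9), so the digital root is 9.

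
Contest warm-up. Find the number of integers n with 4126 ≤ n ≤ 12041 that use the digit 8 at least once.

2880

The integers in [4126, 12041] that use the digit 8 at least once: 4128, 4138, 4148, 4158, 4168, 4178, …, 12028, 12038.
2880 qualify.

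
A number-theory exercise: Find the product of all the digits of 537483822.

5×3×7×4×8×3×8×2×2 = 322560

322560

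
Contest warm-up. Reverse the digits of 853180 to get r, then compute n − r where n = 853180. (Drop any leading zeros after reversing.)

771822

Reverse of 853180 is 81358.
853180 − 81358 = 771822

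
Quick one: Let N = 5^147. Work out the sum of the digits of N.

458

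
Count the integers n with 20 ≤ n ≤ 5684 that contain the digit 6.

1552

The integers in [20, 5684] that contain the digit 6: 26, 36, 46, 56, 60, 61, …, 5683, 5684.
1552 qualify.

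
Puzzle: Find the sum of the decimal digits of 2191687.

34

2+1+9+1+6+8+7 = 34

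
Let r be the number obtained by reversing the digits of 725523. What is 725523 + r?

1051050

Reverse of 725523 is 325527.
725523 + 325527 = 1051050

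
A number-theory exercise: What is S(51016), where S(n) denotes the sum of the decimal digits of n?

13

5+1+0+1+6 = 13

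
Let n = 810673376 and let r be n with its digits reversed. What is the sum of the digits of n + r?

46

Reversal of 810673376 is 673376018; 810673376 + 673376018 = 1484049394.
Digit sum of 1484049394: 1+4+8+4+0+4+9+3+9+4 = 46.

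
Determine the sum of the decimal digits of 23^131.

794

23^131 = 24341454095880723262526112555728977056504671778092019822086844070001883535680393509681434163978409275570572730164580647279173784367089293297422518018184432748252822798501059816327
Sum of its 179 digits: 794.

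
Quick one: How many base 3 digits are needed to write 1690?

1690 in base 3 is 2022121, which has 7 digits.

7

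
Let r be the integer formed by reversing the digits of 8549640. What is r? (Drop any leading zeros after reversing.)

469458

Reversing 8549640 gives 469458.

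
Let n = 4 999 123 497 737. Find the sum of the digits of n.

4+9+9+9+1+2+3+4+9+7+7+3+7 = 74

74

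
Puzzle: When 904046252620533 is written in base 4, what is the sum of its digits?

904046252620533 in base 4 is 3031203212223233313223311.
Digit sum: 3+0+3+1+2+0+3+2+1+2+2+2+3+2+3+3+3+1+3+2+2+3+3+1+1 = 51.

51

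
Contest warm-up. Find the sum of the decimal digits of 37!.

153

37! = 13763753091226345046315979581580902400000000
Sum of its 44 digits: 153.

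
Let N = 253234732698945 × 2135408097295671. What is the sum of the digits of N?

153

253234732698945 × 2135408097295671 = 540759498721831983009494767095
Sum of its 30 digits: 153.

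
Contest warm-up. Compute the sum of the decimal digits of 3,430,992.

3+4+3+0+9+9+2 = 30

30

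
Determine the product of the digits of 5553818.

5×5×5×3×8×1×8 = 24000

24000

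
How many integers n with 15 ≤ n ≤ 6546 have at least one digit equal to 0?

The integers in [15, 6546] that have at least one digit equal to 0: 20, 30, 40, 50, 60, 70, …, 6530, 6540.
1724 qualify.

1724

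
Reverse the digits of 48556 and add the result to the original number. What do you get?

114140

Reverse of 48556 is 65584.
48556 + 65584 = 114140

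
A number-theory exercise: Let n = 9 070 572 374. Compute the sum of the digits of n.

9+0+7+0+5+7+2+3+7+4 = 44

44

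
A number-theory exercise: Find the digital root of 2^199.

2

The digital root of n equals n mod 9 (or 9 when 9 | n), so we need 2^199 mod 9.
2^199 ≡ 2 (mod 9), so the digital root is 2.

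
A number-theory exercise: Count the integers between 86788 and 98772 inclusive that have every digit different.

The integers in [86788, 98772] that have every digit different: 86790, 86791, 86792, 86793, 86794, 86795, …, 98764, 98765.
3744 qualify.

3744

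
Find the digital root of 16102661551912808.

8

1+6+1+0+2+6+6+1+5+5+1+9+1+2+8+0+8 = 62
6+2 = 8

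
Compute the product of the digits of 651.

6×5×1 = 30

30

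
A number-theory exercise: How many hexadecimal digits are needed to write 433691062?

8

433691062 in base 16 is 19D999B6, which has 8 digits.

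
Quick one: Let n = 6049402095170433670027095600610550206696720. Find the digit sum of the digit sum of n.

First digit sum: 154.
1+5+4 = 10.

10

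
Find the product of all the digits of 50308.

5×0×3×0×8 = 0

0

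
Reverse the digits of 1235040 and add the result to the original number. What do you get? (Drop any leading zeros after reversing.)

1640361

Reverse of 1235040 is 405321.
1235040 + 405321 = 1640361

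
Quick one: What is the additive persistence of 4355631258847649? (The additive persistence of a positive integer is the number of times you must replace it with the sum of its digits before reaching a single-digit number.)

2

4355631258847649 → 80 → 8 (2 steps)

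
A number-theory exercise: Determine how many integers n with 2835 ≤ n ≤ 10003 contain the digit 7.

2661

The integers in [2835, 10003] that contain the digit 7: 2837, 2847, 2857, 2867, 2870, 2871, …, 9987, 9997.
2661 qualify.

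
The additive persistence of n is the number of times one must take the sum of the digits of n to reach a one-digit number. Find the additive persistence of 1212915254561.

2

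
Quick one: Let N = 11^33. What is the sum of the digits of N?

11^33 = 23225154419887808141001767796309131
Sum of its 35 digits: 143.

143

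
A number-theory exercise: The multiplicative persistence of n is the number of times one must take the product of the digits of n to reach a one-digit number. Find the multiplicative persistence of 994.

3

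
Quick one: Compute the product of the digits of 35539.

3×5×5×3×9 = 2025

2025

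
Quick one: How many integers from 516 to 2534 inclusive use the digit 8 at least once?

544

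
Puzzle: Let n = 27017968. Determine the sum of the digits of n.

40

2+7+0+1+7+9+6+8 = 40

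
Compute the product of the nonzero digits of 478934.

24192

4×7×8×9×3×4 = 24192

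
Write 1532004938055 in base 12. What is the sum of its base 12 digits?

75

1532004938055 in base 12 is 208AB542B8B3.
Digit sum: 2+0+8+10+11+5+4+2+11+8+11+3 = 75.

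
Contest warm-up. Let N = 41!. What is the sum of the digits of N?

41! = 33452526613163807108170062053440751665152000000000
Sum of its 50 digits: 144.

144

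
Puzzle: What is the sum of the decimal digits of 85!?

414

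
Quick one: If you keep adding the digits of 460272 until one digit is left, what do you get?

3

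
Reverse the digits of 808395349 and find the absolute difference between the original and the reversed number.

135198459

Reverse of 808395349 is 943593808.
|808395349 − 943593808| = 135198459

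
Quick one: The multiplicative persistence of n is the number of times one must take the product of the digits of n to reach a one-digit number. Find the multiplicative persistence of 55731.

55731 → 525 → 50 → 0 (3 steps)

3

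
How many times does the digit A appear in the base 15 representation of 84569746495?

1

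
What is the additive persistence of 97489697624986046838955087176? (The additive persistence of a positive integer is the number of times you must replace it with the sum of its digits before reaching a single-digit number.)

97489697624986046838955087176 → 171 → 9 (2 steps)

2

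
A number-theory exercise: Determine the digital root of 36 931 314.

3

3+6+9+3+1+3+1+4 = 30
3+0 = 3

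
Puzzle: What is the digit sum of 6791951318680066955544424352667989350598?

203

6+7+9+1+9+5+1+3+1+8+6+8+0+0+6+6+9+5+5+5+4+4+4+2+4+3+5+2+6+6+7+9+8+9+3+5+0+5+9+8 = 203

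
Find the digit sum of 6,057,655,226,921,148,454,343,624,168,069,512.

6+0+5+7+6+5+5+2+2+6+9+2+1+1+4+8+4+5+4+3+4+3+6+2+4+1+6+8+0+6+9+5+1+2 = 142

142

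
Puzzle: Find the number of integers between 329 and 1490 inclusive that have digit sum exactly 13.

The integers in [329, 1490] that have digit sum exactly 13: 337, 346, 355, 364, 373, 382, …, 1471, 1480.
95 qualify.

95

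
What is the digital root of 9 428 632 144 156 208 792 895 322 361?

5

9+4+2+8+6+3+2+1+4+4+1+5+6+2+0+8+7+9+2+8+9+5+3+2+2+3+6+1 = 122
1+2+2 = 5
(Equivalently, 9 428 632 144 156 208 792 895 322 361 mod 9 = 5.)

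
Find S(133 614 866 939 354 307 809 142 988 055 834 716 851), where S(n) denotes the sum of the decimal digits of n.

1+3+3+6+1+4+8+6+6+9+3+9+3+5+4+3+0+7+8+0+9+1+4+2+9+8+8+0+5+5+8+3+4+7+1+6+8+5+1 = 183

183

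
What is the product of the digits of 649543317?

272160

6×4×9×5×4×3×3×1×7 = 272160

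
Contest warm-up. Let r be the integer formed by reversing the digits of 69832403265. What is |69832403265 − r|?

13601979369

Reverse of 69832403265 is 56230423896.
|69832403265 − 56230423896| = 13601979369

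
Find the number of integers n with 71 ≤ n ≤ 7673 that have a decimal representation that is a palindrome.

160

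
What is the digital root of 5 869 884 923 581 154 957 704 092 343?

5+8+6+9+8+8+4+9+2+3+5+8+1+1+5+4+9+5+7+7+0+4+0+9+2+3+4+3 = 139
1+3+9 = 13
1+3 = 4

4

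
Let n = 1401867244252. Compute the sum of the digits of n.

1+4+0+1+8+6+7+2+4+4+2+5+2 = 46

46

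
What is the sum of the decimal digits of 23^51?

341

23^51 = 2806206568815996453517295598842263495093850076703159313599472092894727
Sum of its 70 digits: 341.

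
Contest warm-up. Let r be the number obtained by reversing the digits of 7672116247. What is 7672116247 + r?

Reverse of 7672116247 is 7426112767.
7672116247 + 7426112767 = 15098229014

15098229014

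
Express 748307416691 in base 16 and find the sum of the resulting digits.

71

748307416691 in base 16 is AE3A990673.
Digit sum: 10+14+3+10+9+9+0+6+7+3 = 71.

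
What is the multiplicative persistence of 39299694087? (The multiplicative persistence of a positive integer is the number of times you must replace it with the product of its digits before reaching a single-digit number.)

1

39299694087 → 0 (1 step)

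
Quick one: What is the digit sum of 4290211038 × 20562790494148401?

108

4290211038 × 20562790494148401 = 88218710750076944380250238
Sum of its 26 digits: 108.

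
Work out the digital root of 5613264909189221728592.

2

5+6+1+3+2+6+4+9+0+9+1+8+9+2+2+1+7+2+8+5+9+2 = 101
1+0+1 = 2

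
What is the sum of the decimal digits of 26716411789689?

2+6+7+1+6+4+1+1+7+8+9+6+8+9 = 75

75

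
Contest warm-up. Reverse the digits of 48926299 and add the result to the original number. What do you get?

148189283

Reverse of 48926299 is 99262984.
48926299 + 99262984 = 148189283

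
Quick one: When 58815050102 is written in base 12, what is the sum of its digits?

58815050102 in base 12 is B49505B3B2.
Digit sum: 11+4+9+5+0+5+11+3+11+2 = 61.

61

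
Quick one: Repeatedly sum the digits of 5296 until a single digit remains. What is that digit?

5+2+9+6 = 22
2+2 = 4

4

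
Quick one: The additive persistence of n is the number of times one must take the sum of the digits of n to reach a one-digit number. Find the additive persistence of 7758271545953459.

7758271545953459 → 86 → 14 → 5 (3 steps)

3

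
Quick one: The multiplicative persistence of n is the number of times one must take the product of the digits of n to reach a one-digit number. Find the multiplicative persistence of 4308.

4308 → 0 (1 step)

1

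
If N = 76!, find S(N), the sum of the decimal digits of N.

441

76! = 1885494701666050254987932260861146558230394535379329335672487982961844043495537923117729972224000000000000000000
Sum of its 112 digits: 441.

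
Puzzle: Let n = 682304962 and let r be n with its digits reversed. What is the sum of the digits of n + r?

Reversal of 682304962 is 269403286; 682304962 + 269403286 = 951708248.
Digit sum of 951708248: 9+5+1+7+0+8+2+4+8 = 44.

44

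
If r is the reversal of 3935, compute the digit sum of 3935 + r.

22

Reversal of 3935 is 5393; 3935 + 5393 = 9328.
Digit sum of 9328: 9+3+2+8 = 22.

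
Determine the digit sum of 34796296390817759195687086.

145

3+4+7+9+6+2+9+6+3+9+0+8+1+7+7+5+9+1+9+5+6+8+7+0+8+6 = 145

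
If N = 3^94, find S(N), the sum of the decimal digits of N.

198

3^94 = 706965049015104706497203195837614914543357369
Sum of its 45 digits: 198.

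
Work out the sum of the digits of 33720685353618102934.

79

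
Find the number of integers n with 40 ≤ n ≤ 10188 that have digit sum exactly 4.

The integers in [40, 10188] that have digit sum exactly 4: 40, 103, 112, 121, 130, 202, …, 10111, 10120.
38 qualify.

38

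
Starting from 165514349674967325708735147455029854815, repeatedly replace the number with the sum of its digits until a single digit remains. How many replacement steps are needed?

165514349674967325708735147455029854815 → 185 → 14 → 5 (3 steps)

3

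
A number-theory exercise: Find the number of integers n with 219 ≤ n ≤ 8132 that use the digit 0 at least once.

2151

The integers in [219, 8132] that use the digit 0 at least once: 220, 230, 240, 250, 260, 270, …, 8120, 8130.
2151 qualify.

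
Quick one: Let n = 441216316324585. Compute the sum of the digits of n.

55

4+4+1+2+1+6+3+1+6+3+2+4+5+8+5 = 55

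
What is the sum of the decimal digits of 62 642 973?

6+2+6+4+2+9+7+3 = 39

39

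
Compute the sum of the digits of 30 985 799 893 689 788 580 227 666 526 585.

189

3+0+9+8+5+7+9+9+8+9+3+6+8+9+7+8+8+5+8+0+2+2+7+6+6+6+5+2+6+5+8+5 = 189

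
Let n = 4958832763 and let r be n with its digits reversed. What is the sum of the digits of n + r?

Reversal of 4958832763 is 3672388594; 4958832763 + 3672388594 = 8631221357.
Digit sum of 8631221357: 8+6+3+1+2+2+1+3+5+7 = 38.

38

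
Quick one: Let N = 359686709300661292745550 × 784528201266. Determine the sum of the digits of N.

171

359686709300661292745550 × 784528201266 = 282184367066934436781976596125866300
Sum of its 36 digits: 171.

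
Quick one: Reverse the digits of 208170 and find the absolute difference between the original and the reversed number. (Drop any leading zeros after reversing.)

Reverse of 208170 is 71802.
|208170 − 71802| = 136368

136368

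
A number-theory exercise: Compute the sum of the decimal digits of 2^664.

907

2^664 = 76545051729020975577310162521900618820659871603466655644272117978380005723696097587725184512638784526308634214455061267843403507870735540391292521535824647434568377082591826884769598224146796816367616
Sum of its 200 digits: 907.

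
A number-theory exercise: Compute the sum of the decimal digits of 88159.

8+8+1+5+9 = 31

31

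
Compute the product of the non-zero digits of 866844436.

8×6×6×8×4×4×4×3×6 = 2654208

2654208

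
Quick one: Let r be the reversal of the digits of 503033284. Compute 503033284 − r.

20702979

Reverse of 503033284 is 482330305.
503033284 − 482330305 = 20702979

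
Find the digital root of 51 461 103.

3

5+1+4+6+1+1+0+3 = 21
2+1 = 3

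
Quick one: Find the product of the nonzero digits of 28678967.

2×8×6×7×8×9×6×7 = 2032128

2032128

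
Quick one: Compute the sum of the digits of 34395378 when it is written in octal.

24

34395378 in base 8 is 203152362.
Digit sum: 2+0+3+1+5+2+3+6+2 = 24.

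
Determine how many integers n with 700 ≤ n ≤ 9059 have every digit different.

The integers in [700, 9059] that have every digit different: 701, 702, 703, 704, 705, 706, …, 9057, 9058.
4283 qualify.

4283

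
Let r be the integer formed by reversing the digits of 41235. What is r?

53214

Reversing 41235 gives 53214.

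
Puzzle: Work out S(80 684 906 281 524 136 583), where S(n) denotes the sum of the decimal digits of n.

89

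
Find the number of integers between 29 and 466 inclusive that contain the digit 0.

80

The integers in [29, 466] that contain the digit 0: 30, 40, 50, 60, 70, 80, …, 450, 460.
80 qualify.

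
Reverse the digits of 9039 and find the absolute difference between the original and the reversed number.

270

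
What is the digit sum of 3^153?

351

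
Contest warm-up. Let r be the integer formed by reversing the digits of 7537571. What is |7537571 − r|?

5780214

Reverse of 7537571 is 1757357.
|7537571 − 1757357| = 5780214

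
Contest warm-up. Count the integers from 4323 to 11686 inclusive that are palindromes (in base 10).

74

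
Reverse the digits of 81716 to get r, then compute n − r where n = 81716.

Reverse of 81716 is 61718.
81716 − 61718 = 19998

19998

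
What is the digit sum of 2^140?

2^140 = 1393796574908163946345982392040522594123776
Sum of its 43 digits: 202.

202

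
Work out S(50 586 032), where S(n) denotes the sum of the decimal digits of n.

29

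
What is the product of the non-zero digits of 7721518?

7×7×2×1×5×1×8 = 3920

3920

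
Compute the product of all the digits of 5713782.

5×7×1×3×7×8×2 = 11760

11760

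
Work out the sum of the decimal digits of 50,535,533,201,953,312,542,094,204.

5+0+5+3+5+5+3+3+2+0+1+9+5+3+3+1+2+5+4+2+0+9+4+2+0+4 = 85

85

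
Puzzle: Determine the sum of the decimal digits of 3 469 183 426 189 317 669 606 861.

123

3+4+6+9+1+8+3+4+2+6+1+8+9+3+1+7+6+6+9+6+0+6+8+6+1 = 123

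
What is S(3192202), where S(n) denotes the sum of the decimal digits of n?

3+1+9+2+2+0+2 = 19

19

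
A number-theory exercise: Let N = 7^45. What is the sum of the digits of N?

163

7^45 = 107006904423598033356356300384937784807
Sum of its 39 digits: 163.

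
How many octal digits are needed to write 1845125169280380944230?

1845125169280380944230 in base 8 is 310031013331060146337546, which has 24 digits.

24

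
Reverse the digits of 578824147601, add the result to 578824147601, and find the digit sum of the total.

70

Reversal of 578824147601 is 106741428875; 578824147601 + 106741428875 = 685565576476.
Digit sum of 685565576476: 6+8+5+5+6+5+5+7+6+4+7+6 = 70.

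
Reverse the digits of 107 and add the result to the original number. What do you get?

808

Reverse of 107 is 701.
107 + 701 = 808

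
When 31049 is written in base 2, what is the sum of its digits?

31049 in base 2 is 111100101001001.
Digit sum: 1+1+1+1+0+0+1+0+1+0+0+1+0+0+1 = 8.

8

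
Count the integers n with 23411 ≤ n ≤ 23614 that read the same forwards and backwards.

2

The integers in [23411, 23614] that read the same forwards and backwards: 23432, 23532.
2 qualify.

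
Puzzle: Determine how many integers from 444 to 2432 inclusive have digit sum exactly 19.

The integers in [444, 2432] that have digit sum exactly 19: 469, 478, 487, 496, 559, 568, …, 2386, 2395.
108 qualify.

108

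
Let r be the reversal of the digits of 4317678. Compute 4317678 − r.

Reverse of 4317678 is 8767134.
4317678 − 8767134 = -4449456

-4449456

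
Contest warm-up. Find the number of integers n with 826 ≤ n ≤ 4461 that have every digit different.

1859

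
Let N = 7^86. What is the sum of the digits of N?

7^86 = 4769045228788439966405717081859702655999169022609320640655796073352869649
Sum of its 73 digits: 364.

364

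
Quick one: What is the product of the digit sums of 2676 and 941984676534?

1386

S(2676) = 2+6+7+6 = 21.
S(941984676534) = 9+4+1+9+8+4+6+7+6+5+3+4 = 66.
21 · 66 = 1386.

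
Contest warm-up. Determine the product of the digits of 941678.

12096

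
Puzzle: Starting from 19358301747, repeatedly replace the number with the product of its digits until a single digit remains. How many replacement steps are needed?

1

19358301747 → 0 (1 step)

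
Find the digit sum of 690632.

6+9+0+6+3+2 = 26

26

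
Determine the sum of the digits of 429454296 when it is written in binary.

16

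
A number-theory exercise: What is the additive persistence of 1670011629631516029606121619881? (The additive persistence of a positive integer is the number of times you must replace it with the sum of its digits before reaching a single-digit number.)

2

1670011629631516029606121619881 → 115 → 7 (2 steps)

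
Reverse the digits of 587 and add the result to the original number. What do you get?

1372

Reverse of 587 is 785.
587 + 785 = 1372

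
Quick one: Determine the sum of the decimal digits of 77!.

77! = 145183092028285869634070784086308284983740379224208358846781574688061991349156420080065207861248000000000000000000
Sum of its 114 digits: 432.

432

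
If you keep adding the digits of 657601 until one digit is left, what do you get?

6+5+7+6+0+1 = 25
2+5 = 7

7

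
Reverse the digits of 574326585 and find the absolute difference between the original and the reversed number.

11296890

Reverse of 574326585 is 585623475.
|574326585 − 585623475| = 11296890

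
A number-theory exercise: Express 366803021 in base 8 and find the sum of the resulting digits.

39

366803021 in base 8 is 2567174115.
Digit sum: 2+5+6+7+1+7+4+1+1+5 = 39.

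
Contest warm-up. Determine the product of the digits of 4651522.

4×6×5×1×5×2×2 = 2400

2400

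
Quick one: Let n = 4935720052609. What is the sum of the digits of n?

52

4+9+3+5+7+2+0+0+5+2+6+0+9 = 52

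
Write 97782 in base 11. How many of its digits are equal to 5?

1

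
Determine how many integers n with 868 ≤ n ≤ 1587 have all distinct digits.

The integers in [868, 1587] that have all distinct digits: 869, 870, 871, 872, 873, 874, …, 1586, 1587.
361 qualify.

361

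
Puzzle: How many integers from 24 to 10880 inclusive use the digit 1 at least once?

4308

The integers in [24, 10880] that use the digit 1 at least once: 31, 41, 51, 61, 71, 81, …, 10879, 10880.
4308 qualify.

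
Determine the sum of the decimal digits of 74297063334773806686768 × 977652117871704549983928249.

243

74297063334773806686768 × 977652117871704549983928249 = 72636681320889779982833907695584376132008129709232
Sum of its 50 digits: 243.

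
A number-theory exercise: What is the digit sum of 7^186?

748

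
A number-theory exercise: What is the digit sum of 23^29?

173

23^29 = 3091058643093537522799545838540043339063
Sum of its 40 digits: 173.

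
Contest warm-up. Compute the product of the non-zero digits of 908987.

36288

9×8×9×8×7 = 36288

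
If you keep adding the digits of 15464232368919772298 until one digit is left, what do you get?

1+5+4+6+4+2+3+2+3+6+8+9+1+9+7+7+2+2+9+8 = 98
9+8 = 17
1+7 = 8

8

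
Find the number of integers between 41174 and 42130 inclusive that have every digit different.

343

The integers in [41174, 42130] that have every digit different: 41203, 41205, 41206, 41207, 41208, 41209, …, 42109, 42130.
343 qualify.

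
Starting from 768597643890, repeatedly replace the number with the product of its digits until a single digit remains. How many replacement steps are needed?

1

768597643890 → 0 (1 step)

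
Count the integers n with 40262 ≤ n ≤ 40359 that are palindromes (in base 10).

1

The integers in [40262, 40359] that are palindromes (in base 10): 40304.
1 qualifies.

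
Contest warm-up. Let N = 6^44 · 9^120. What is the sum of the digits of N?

693

6^44 · 9^120 = 55944339349191394664964218026676818313562924749942603062947600062064799256158817506731317805122828557749631094308887762709447316876641917141616951296
Sum of its 149 digits: 693.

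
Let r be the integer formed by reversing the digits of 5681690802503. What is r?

3052080961865

Reversing 5681690802503 gives 3052080961865.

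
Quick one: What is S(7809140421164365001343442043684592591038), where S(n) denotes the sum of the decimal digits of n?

149

7+8+0+9+1+4+0+4+2+1+1+6+4+3+6+5+0+0+1+3+4+3+4+4+2+0+4+3+6+8+4+5+9+2+5+9+1+0+3+8 = 149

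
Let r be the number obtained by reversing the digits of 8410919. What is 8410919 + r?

Reverse of 8410919 is 9190148.
8410919 + 9190148 = 17601067

17601067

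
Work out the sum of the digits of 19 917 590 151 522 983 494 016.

101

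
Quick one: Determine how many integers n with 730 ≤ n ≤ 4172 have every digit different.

1797

The integers in [730, 4172] that have every digit different: 730, 731, 732, 734, 735, 736, …, 4170, 4172.
1797 qualify.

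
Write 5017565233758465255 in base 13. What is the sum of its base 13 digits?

87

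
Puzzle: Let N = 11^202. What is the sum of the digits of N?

11^202 = 2297853845171588072967402761384480772108857010411952196233974261885552801863266860308301100577927431534441698433846526438881740072516615475420715284523147548854512490635413797197344440102765861505833264235932121
Sum of its 211 digits: 898.

898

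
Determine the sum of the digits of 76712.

23

7+6+7+1+2 = 23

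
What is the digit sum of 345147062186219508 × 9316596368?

345147062186219508 × 9316596368 = 3215595865990002807883546944
Sum of its 28 digits: 135.

135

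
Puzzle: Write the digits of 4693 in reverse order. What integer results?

Reversing 4693 gives 3964.

3964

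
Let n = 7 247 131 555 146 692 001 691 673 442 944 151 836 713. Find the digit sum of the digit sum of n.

10

First digit sum: 163.
1+6+3 = 10.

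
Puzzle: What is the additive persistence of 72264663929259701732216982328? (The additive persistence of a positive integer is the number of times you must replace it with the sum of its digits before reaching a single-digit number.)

72264663929259701732216982328 → 133 → 7 (2 steps)

2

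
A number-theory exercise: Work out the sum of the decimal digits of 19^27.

19^27 = 33600614943460448322716069311260139
Sum of its 35 digits: 127.

127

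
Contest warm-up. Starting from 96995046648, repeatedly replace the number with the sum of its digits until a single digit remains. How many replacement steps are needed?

96995046648 → 66 → 12 → 3 (3 steps)

3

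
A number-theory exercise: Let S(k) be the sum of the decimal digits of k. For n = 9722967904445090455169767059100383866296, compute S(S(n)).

First digit sum: 193.
1+9+3 = 13.

13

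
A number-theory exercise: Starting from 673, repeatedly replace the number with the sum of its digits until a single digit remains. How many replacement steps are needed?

2

673 → 16 → 7 (2 steps)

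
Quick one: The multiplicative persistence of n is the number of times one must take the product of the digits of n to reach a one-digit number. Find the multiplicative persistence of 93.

3

93 → 27 → 14 → 4 (3 steps)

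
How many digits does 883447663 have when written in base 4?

15

883447663 in base 4 is 310222011131233, which has 15 digits.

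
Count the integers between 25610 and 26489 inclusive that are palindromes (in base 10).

9

The integers in [25610, 26489] that are palindromes (in base 10): 25652, 25752, 25852, 25952, 26062, 26162, 26262, 26362, 26462.
9 qualify.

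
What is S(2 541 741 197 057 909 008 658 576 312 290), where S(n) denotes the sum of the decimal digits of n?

133

2+5+4+1+7+4+1+1+9+7+0+5+7+9+0+9+0+0+8+6+5+8+5+7+6+3+1+2+2+9+0 = 133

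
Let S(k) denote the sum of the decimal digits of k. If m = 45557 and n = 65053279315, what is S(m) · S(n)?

S(45557) = 4+5+5+5+7 = 26.
S(65053279315) = 6+5+0+5+3+2+7+9+3+1+5 = 46.
26 · 46 = 1196.

1196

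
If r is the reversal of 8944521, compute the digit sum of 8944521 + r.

30

Reversal of 8944521 is 1254498; 8944521 + 1254498 = 10199019.
Digit sum of 10199019: 1+0+1+9+9+0+1+9 = 30.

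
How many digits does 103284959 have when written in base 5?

103284959 in base 5 is 202420104314, which has 12 digits.

12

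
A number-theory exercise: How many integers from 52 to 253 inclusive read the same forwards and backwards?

The integers in [52, 253] that read the same forwards and backwards: 55, 66, 77, 88, 99, 101, …, 242, 252.
21 qualify.

21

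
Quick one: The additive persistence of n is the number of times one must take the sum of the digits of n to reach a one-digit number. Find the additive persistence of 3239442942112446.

3239442942112446 → 60 → 6 (2 steps)

2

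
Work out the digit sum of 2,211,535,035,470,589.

2+2+1+1+5+3+5+0+3+5+4+7+0+5+8+9 = 60

60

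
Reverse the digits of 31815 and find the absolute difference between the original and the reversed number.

Reverse of 31815 is 51813.
|31815 − 51813| = 19998

19998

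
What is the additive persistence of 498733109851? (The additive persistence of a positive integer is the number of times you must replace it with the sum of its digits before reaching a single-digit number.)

498733109851 → 58 → 13 → 4 (3 steps)

3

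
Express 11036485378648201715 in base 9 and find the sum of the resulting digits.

83

11036485378648201715 in base 9 is 81468444702426424418.
Digit sum: 8+1+4+6+8+4+4+4+7+0+2+4+2+6+4+2+4+4+1+8 = 83.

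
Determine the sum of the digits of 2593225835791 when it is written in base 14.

58

2593225835791 in base 14 is 8D7271A3223.
Digit sum: 8+13+7+2+7+1+10+3+2+2+3 = 58.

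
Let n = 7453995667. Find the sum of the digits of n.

7+4+5+3+9+9+5+6+6+7 = 61

61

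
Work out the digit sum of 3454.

16

3+4+5+4 = 16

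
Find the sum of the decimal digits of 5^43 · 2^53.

7

5^43 · 2^53 = 10240000000000000000000000000000000000000000000
Sum of its 47 digits: 7.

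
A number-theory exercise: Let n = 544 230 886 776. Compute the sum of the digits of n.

60

5+4+4+2+3+0+8+8+6+7+7+6 = 60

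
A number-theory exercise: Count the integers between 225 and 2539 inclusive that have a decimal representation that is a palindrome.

The integers in [225, 2539] that have a decimal representation that is a palindrome: 232, 242, 252, 262, 272, 282, …, 2332, 2442.
92 qualify.

92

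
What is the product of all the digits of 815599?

8×1×5×5×9×9 = 16200

16200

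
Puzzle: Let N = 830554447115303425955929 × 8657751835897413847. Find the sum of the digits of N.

208

830554447115303425955929 × 8657751835897413847 = 7190734289325279754180433428939104896348863
Sum of its 43 digits: 208.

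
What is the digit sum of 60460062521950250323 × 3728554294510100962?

60460062521950250323 × 3728554294510100962 = 225428625762566811151223505767903110726
Sum of its 39 digits: 151.

151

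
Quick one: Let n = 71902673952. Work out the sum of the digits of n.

7+1+9+0+2+6+7+3+9+5+2 = 51

51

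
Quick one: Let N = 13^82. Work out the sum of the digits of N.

13^82 = 22047273476367223727300270439599719194831122062047273567512330757271131337014984506168788969
Sum of its 92 digits: 391.

391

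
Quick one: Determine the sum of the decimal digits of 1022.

1+0+2+2 = 5

5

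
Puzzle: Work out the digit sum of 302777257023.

45

3+0+2+7+7+7+2+5+7+0+2+3 = 45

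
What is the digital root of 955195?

7

9+5+5+1+9+5 = 34
3+4 = 7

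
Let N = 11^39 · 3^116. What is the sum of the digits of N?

405

11^39 · 3^116 = 912809746604621300683697039857903937000191373299556744420153736664517903900585120850533087665011
Sum of its 96 digits: 405.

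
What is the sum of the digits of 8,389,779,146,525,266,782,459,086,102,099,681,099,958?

8+3+8+9+7+7+9+1+4+6+5+2+5+2+6+6+7+8+2+4+5+9+0+8+6+1+0+2+0+9+9+6+8+1+0+9+9+9+5+8 = 213

213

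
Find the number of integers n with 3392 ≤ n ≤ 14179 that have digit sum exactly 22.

617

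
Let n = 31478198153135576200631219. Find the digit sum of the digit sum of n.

First digit sum: 101.
1+0+1 = 2.

2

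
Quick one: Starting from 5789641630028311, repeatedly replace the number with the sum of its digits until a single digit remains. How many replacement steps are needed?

3

5789641630028311 → 64 → 10 → 1 (3 steps)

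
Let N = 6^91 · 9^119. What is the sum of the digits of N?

810

6^91 · 9^119 = 23260680080291506030419874312913427833180708993395470463841613295885893056562494449851537852665253101879403390500239667681085043326930044952506238175407622983155618032712572744796995584
Sum of its 185 digits: 810.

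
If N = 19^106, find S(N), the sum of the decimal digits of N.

19^106 = 3530869780887683268140728773245357234980768028425961361025370385491740112184184552032976867841004304893806855241286484254995462230063881
Sum of its 136 digits: 604.

604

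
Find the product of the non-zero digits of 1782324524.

107520

1×7×8×2×3×2×4×5×2×4 = 107520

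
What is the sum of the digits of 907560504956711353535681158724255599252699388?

9+0+7+5+6+0+5+0+4+9+5+6+7+1+1+3+5+3+5+3+5+6+8+1+1+5+8+7+2+4+2+5+5+5+9+9+2+5+2+6+9+9+3+8+8 = 218

218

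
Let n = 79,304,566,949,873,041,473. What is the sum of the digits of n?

99

7+9+3+0+4+5+6+6+9+4+9+8+7+3+0+4+1+4+7+3 = 99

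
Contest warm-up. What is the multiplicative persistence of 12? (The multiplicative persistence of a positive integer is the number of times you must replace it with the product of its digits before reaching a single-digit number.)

1

12 → 2 (1 step)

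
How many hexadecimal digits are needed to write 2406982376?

2406982376 in base 16 is 8F77A2E8, which has 8 digits.

8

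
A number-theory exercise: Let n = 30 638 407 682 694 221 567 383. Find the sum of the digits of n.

103

3+0+6+3+8+4+0+7+6+8+2+6+9+4+2+2+1+5+6+7+3+8+3 = 103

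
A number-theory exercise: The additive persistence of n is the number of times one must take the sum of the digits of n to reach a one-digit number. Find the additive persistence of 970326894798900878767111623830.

970326894798900878767111623830 → 149 → 14 → 5 (3 steps)

3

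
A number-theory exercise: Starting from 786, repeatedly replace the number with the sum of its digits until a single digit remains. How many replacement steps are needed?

2

786 → 21 → 3 (2 steps)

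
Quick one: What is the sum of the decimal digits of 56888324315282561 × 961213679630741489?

178

56888324315282561 × 961213679630741489 = 54681835543119732768688146980873329
Sum of its 35 digits: 178.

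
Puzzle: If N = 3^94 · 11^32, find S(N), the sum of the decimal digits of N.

360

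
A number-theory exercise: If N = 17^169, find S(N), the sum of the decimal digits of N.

962

17^169 = 8828109532664407841682153792015409805225012909052307005710083663493086174982897818306189355592915478884253950185433519637417960833536397745415820383148639462586482958947194097848157461204010684987521726398097
Sum of its 208 digits: 962.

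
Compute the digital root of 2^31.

2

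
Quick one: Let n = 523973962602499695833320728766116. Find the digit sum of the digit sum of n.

15

First digit sum: 159.
1+5+9 = 15.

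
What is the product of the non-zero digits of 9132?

9×1×3×2 = 54

54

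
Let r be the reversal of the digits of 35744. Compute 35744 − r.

-9009

Reverse of 35744 is 44753.
35744 − 44753 = -9009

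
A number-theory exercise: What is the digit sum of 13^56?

268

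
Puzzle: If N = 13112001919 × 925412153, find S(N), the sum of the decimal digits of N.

59

13112001919 × 925412153 = 12134005926001921607
Sum of its 20 digits: 59.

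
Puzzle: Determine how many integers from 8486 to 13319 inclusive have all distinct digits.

1491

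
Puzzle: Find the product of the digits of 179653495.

1020600

1×7×9×6×5×3×4×9×5 = 1020600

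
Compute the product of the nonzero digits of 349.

108

3×4×9 = 108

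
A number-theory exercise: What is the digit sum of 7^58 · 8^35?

7^58 · 8^35 = 420567651719605242807207710256515160716850800417359616827513433646060524030394368
Sum of its 81 digits: 317.

317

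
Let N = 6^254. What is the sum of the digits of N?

936

6^254 = 447113308955432264223937886488258446249358707787116233885299825368452157295774578101320480810974086624851983243690649584335290310172523469798611238045646419489693956655688375164183685055704566071296
Sum of its 198 digits: 936.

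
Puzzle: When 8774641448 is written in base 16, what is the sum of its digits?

38

8774641448 in base 16 is 20B026728.
Digit sum: 2+0+11+0+2+6+7+2+8 = 38.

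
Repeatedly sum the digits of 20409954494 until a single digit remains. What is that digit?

2+0+4+0+9+9+5+4+4+9+4 = 50
5+0 = 5

5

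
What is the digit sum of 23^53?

335

23^53 = 1484483274903662123910649371787557388904646690575971276894120737141310583
Sum of its 73 digits: 335.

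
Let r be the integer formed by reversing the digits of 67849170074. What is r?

47007194876

Reversing 67849170074 gives 47007194876.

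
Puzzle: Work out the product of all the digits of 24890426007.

0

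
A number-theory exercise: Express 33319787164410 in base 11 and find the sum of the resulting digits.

80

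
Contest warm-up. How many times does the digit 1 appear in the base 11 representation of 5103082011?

5103082011 in base 11 is 2189614055.
The digit 1 appears 2 times.

2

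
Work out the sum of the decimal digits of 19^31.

19^31 = 4378865740046709085864680868712732574619
Sum of its 40 digits: 199.

199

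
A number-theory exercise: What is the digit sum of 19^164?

901

19^164 = 519505986227533122395248392988286500575252194082801279728692779929495781114277396136194446051622132054760018811243018942399204440572980969561737703534807394884260146537331201533499630602758070400236079600991121
Sum of its 210 digits: 901.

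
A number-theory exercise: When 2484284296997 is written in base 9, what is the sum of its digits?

2484284296997 in base 9 is 8714331163512.
Digit sum: 8+7+1+4+3+3+1+1+6+3+5+1+2 = 45.

45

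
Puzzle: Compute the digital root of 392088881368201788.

3+9+2+0+8+8+8+8+1+3+6+8+2+0+1+7+8+8 = 90
9+0 = 9

9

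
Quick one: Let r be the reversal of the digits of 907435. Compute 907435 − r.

Reverse of 907435 is 534709.
907435 − 534709 = 372726

372726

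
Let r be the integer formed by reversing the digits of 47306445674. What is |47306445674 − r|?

Reverse of 47306445674 is 47654460374.
|47306445674 − 47654460374| = 348014700

348014700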